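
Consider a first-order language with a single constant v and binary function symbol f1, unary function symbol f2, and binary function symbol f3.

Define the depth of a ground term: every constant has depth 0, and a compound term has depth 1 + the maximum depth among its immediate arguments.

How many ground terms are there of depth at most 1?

Let N_k count ground terms of depth at most k. Each non-constant term of depth ≤ k is some function symbol applied to depth-≤(k−1) arguments, giving N_k = 1 + N_{k-1}^2 + N_{k-1} + N_{k-1}^2.
N_0 = 1
N_1 = 1 + 1^2 + 1 + 1^2 = 4
Explicitly: v, f1(v, v), f2(v), f3(v, v).

4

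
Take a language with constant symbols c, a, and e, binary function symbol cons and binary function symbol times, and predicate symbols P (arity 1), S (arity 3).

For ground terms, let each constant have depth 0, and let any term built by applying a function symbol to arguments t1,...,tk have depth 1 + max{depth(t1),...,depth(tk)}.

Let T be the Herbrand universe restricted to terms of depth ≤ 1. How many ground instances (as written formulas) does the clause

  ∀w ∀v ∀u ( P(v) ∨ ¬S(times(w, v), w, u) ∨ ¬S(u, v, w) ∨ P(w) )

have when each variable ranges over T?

9261

Ground terms of depth ≤ 1:
  Let N_k count ground terms of depth at most k. Each non-constant term of depth ≤ k is some function symbol applied to depth-≤(k−1) arguments, giving N_k = 3 + N_{k-1}^2 + N_{k-1}^2.
  N_0 = 3
  N_1 = 3 + 3^2 + 3^2 = 21
So there are 21 ground terms available for substitution.
Each of w, v, u ranges independently over the available ground terms, and distinct assignments produce distinct instances.
Number of ground instances = 21^3 = 9261.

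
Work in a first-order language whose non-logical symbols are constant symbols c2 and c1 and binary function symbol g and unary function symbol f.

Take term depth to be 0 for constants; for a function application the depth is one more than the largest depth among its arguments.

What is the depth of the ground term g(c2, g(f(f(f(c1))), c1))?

5

depth(f(c1)) = 1 + depth(c1) = 1 + 0 = 1
depth(f(f(c1))) = 1 + depth(f(c1)) = 1 + 1 = 2
depth(f(f(f(c1)))) = 1 + depth(f(f(c1))) = 1 + 2 = 3
depth(g(f(f(f(c1))), c1)) = 1 + max(3, 0) = 4
depth(g(c2, g(f(f(f(c1))), c1))) = 1 + max(0, 4) = 5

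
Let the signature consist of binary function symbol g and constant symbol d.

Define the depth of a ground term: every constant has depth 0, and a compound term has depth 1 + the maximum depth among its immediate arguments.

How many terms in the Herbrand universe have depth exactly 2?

3

Write N_k for the number of ground terms of depth ≤ k. A term of depth ≤ k is either a constant or a function symbol applied to arguments of depth ≤ k−1, so N_k = 1 + N_{k-1}^2.
N_0 = 1
N_1 = 1 + 1^2 = 2
N_2 = 1 + 2^2 = 5
Terms of depth exactly 2: N_2 − N_1 = 5 − 2 = 3.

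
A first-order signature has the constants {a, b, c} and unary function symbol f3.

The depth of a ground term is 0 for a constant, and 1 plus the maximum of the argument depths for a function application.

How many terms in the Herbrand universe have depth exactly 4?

3

Write N_k for the number of ground terms of depth ≤ k. A term of depth ≤ k is either a constant or a function symbol applied to arguments of depth ≤ k−1, so N_k = 3 + N_{k-1}.
N_0 = 3
N_1 = 3 + 3 = 6
N_2 = 3 + 6 = 9
N_3 = 3 + 9 = 12
N_4 = 3 + 12 = 15
Terms of depth exactly 4: N_4 − N_3 = 15 − 12 = 3.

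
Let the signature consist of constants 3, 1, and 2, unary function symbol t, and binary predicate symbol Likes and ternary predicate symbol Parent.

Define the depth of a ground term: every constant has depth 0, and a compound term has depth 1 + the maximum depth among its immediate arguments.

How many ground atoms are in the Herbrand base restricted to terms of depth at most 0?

First count ground terms of depth ≤ 0.
If N_k denotes the number of depth-≤k ground terms, the 3 constants give N_0 = 3, and each function symbol of arity r contributes N_{k-1}^r new terms at level k: N_k = 3 + N_{k-1}.
N_0 = 3
So |H| = 3.
A ground atom is a predicate applied to a tuple of terms from H, so the count is the sum over predicates of |H|^arity:
  Likes: 3^2 = 9;  Parent: 3^3 = 27
Total ground atoms: 9 + 27 = 36.

36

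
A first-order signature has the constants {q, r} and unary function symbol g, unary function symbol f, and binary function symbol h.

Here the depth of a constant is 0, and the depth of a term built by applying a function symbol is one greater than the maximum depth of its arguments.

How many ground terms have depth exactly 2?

Write N_k for the number of ground terms of depth ≤ k. A term of depth ≤ k is either a constant or a function symbol applied to arguments of depth ≤ k−1, so N_k = 2 + N_{k-1} + N_{k-1} + N_{k-1}^2.
N_0 = 2
N_1 = 2 + 2 + 2 + 2^2 = 10
N_2 = 2 + 10 + 10 + 10^2 = 122
Terms of depth exactly 2: N_2 − N_1 = 122 − 10 = 112.

112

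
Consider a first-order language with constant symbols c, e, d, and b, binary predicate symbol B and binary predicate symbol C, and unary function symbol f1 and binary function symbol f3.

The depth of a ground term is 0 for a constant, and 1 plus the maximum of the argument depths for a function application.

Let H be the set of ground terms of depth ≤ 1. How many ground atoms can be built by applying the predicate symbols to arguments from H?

First count ground terms of depth ≤ 1.
Count level by level. With function symbols f1/1, f3/2, the terms of depth ≤ k are the 4 constants together with each function applied to depth-≤(k−1) tuples, so N_k = 4 + N_{k-1} + N_{k-1}^2.
N_0 = 4
N_1 = 4 + 4 + 4^2 = 24
So |H| = 24.
A ground atom is a predicate applied to a tuple of terms from H, so the count is the sum over predicates of |H|^arity:
  B: 24^2 = 576;  C: 24^2 = 576
Total ground atoms: 576 + 576 = 1152.

1152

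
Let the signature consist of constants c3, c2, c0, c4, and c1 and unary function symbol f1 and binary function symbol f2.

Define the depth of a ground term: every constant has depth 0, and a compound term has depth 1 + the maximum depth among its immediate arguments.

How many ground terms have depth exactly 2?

Let N_k = |{terms of depth ≤ k}|. Then N_0 = 5 and N_k = 5 + N_{k-1} + N_{k-1}^2 for k ≥ 1 (one summand per function symbol, arity giving the exponent).
N_0 = 5
N_1 = 5 + 5 + 5^2 = 35
N_2 = 5 + 35 + 35^2 = 1265
Terms of depth exactly 2: N_2 − N_1 = 1265 − 35 = 1230.

1230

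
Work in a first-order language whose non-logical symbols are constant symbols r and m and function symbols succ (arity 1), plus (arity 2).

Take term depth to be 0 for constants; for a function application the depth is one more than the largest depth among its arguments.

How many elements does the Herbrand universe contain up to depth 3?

5552

Write N_k for the number of ground terms of depth ≤ k. A term of depth ≤ k is either a constant or a function symbol applied to arguments of depth ≤ k−1, so N_k = 2 + N_{k-1} + N_{k-1}^2.
N_0 = 2
N_1 = 2 + 2 + 2^2 = 8
N_2 = 2 + 8 + 8^2 = 74
N_3 = 2 + 74 + 74^2 = 5552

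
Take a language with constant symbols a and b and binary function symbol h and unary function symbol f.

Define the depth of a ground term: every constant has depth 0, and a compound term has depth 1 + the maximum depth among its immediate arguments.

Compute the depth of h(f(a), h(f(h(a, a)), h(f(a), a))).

depth(f(a)) = 1 + depth(a) = 1 + 0 = 1
depth(h(a, a)) = 1 + max(0, 0) = 1
depth(f(h(a, a))) = 1 + depth(h(a, a)) = 1 + 1 = 2
depth(h(f(a), a)) = 1 + max(1, 0) = 2
depth(h(f(h(a, a)), h(f(a), a))) = 1 + max(2, 2) = 3
depth(h(f(a), h(f(h(a, a)), h(f(a), a)))) = 1 + max(1, 3) = 4

4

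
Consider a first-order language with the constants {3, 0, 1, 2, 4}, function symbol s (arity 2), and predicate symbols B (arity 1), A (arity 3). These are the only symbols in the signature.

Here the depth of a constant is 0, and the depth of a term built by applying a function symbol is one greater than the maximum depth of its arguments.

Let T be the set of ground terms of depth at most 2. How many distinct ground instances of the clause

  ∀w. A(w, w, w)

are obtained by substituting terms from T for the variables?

905

Ground terms of depth ≤ 2:
  Write N_k for the number of ground terms of depth ≤ k. A term of depth ≤ k is either a constant or a function symbol applied to arguments of depth ≤ k−1, so N_k = 5 + N_{k-1}^2.
  N_0 = 5
  N_1 = 5 + 5^2 = 30
  N_2 = 5 + 30^2 = 905
So there are 905 ground terms available for substitution.
There is 1 variable to instantiate (w),  occurring in at least one literal, so different choices give different ground instances.
Number of ground instances = 905.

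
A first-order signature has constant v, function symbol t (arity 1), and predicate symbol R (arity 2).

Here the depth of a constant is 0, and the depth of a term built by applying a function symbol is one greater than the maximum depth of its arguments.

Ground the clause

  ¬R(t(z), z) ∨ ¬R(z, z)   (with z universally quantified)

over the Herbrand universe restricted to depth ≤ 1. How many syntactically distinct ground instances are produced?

2

Ground terms of depth ≤ 1:
  Let N_k count ground terms of depth at most k. Each non-constant term of depth ≤ k is some function symbol applied to depth-≤(k−1) arguments, giving N_k = 1 + N_{k-1}.
  N_0 = 1
  N_1 = 1 + 1 = 2
So there are 2 ground terms available for substitution.
There is 1 variable to instantiate (z),  occurring in at least one literal, so different choices give different ground instances.
Number of ground instances = 2.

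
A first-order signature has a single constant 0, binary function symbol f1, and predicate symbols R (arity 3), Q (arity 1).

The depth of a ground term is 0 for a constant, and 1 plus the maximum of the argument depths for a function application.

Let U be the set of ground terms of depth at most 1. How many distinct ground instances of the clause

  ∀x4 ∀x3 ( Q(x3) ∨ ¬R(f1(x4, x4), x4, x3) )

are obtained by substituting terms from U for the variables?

4

Ground terms of depth ≤ 1:
  Let N_k = |{terms of depth ≤ k}|. Then N_0 = 1 and N_k = 1 + N_{k-1}^2 for k ≥ 1 (one summand per function symbol, arity giving the exponent).
  N_0 = 1
  N_1 = 1 + 1^2 = 2
  Explicitly: 0, f1(0, 0).
So there are 2 ground terms available for substitution.
The body mentions every one of the 2 quantified variables; since ground terms form a free algebra, no two substitutions collapse to the same formula.
Number of ground instances = 2^2 = 4.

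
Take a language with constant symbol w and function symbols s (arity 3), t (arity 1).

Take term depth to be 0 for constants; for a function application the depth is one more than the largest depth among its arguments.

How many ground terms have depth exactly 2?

If N_k denotes the number of depth-≤k ground terms, the 1 constant gives N_0 = 1, and each function symbol of arity r contributes N_{k-1}^r new terms at level k: N_k = 1 + N_{k-1}^3 + N_{k-1}.
N_0 = 1
N_1 = 1 + 1^3 + 1 = 3
N_2 = 1 + 3^3 + 3 = 31
Terms of depth exactly 2: N_2 − N_1 = 31 − 3 = 28.

28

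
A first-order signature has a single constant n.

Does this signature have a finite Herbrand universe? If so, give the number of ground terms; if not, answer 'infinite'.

1

There are no function symbols, so the only ground term is the single constant.
The Herbrand universe is {n}, finite with 1 element.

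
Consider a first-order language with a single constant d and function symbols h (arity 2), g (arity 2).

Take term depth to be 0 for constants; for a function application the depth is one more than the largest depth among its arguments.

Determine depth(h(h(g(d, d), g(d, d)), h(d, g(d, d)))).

depth(g(d, d)) = 1 + max(0, 0) = 1
depth(h(g(d, d), g(d, d))) = 1 + max(1, 1) = 2
depth(h(d, g(d, d))) = 1 + max(0, 1) = 2
depth(h(h(g(d, d), g(d, d)), h(d, g(d, d)))) = 1 + max(2, 2) = 3

3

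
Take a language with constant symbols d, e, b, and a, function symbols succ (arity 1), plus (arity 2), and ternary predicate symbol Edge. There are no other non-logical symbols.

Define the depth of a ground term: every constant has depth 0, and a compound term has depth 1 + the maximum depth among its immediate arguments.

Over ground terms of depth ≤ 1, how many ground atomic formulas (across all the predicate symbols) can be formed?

First count ground terms of depth ≤ 1.
Let N_k count ground terms of depth at most k. Each non-constant term of depth ≤ k is some function symbol applied to depth-≤(k−1) arguments, giving N_k = 4 + N_{k-1} + N_{k-1}^2.
N_0 = 4
N_1 = 4 + 4 + 4^2 = 24
So |H| = 24.
Ground atoms are formed by filling each argument slot of a predicate with a term from H, so an r-ary predicate gives |H|^r atoms:
  Edge: 24^3 = 13824
Total ground atoms: 13824.

13824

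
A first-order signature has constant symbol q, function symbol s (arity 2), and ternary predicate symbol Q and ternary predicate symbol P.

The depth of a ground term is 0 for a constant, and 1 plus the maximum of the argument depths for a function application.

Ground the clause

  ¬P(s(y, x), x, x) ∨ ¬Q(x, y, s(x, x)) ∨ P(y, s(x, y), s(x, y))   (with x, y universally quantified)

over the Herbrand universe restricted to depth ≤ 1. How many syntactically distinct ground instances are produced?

4

Ground terms of depth ≤ 1:
  Let N_k = |{terms of depth ≤ k}|. Then N_0 = 1 and N_k = 1 + N_{k-1}^2 for k ≥ 1 (one summand per function symbol, arity giving the exponent).
  N_0 = 1
  N_1 = 1 + 1^2 = 2
So there are 2 ground terms available for substitution.
Each of x, y ranges independently over the available ground terms, and distinct assignments produce distinct instances.
Number of ground instances = 2^2 = 4.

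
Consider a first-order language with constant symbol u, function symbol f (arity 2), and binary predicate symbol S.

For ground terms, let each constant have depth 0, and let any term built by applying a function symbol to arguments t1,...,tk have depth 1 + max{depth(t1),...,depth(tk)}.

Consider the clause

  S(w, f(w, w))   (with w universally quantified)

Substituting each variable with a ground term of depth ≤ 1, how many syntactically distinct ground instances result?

2

Ground terms of depth ≤ 1:
  Write N_k for the number of ground terms of depth ≤ k. A term of depth ≤ k is either a constant or a function symbol applied to arguments of depth ≤ k−1, so N_k = 1 + N_{k-1}^2.
  N_0 = 1
  N_1 = 1 + 1^2 = 2
So there are 2 ground terms available for substitution.
The clause has 1 distinct variable (w), which appears in the body. In the free term algebra distinct substitutions yield syntactically distinct ground instances.
Number of ground instances = 2.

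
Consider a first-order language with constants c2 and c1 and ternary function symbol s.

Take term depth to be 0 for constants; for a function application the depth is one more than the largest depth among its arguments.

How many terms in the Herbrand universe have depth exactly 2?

992

Let N_k = |{terms of depth ≤ k}|. Then N_0 = 2 and N_k = 2 + N_{k-1}^3 for k ≥ 1 (one summand per function symbol, arity giving the exponent).
N_0 = 2
N_1 = 2 + 2^3 = 10
N_2 = 2 + 10^3 = 1002
Terms of depth exactly 2: N_2 − N_1 = 1002 − 10 = 992.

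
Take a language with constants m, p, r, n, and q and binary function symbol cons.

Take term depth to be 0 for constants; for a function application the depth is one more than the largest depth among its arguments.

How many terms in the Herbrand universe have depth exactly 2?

875

Write N_k for the number of ground terms of depth ≤ k. A term of depth ≤ k is either a constant or a function symbol applied to arguments of depth ≤ k−1, so N_k = 5 + N_{k-1}^2.
N_0 = 5
N_1 = 5 + 5^2 = 30
N_2 = 5 + 30^2 = 905
Terms of depth exactly 2: N_2 − N_1 = 905 − 30 = 875.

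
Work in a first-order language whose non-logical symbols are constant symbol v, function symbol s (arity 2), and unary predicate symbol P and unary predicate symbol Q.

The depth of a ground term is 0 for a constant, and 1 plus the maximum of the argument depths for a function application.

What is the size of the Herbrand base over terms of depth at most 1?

4

First count ground terms of depth ≤ 1.
Let N_k = |{terms of depth ≤ k}|. Then N_0 = 1 and N_k = 1 + N_{k-1}^2 for k ≥ 1 (one summand per function symbol, arity giving the exponent).
N_0 = 1
N_1 = 1 + 1^2 = 2
Explicitly: v, s(v, v).
So |H| = 2.
Each predicate of arity r yields |H|^r ground atoms (one per choice of an r-tuple from H):
  P: 2;  Q: 2
Total ground atoms: 2 + 2 = 4.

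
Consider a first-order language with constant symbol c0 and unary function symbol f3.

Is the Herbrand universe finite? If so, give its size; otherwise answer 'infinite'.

infinite

The signature has at least one function symbol (f3, arity 1) and at least one constant (c0).
Iterating f3 gives infinitely many distinct ground terms: c0, f3(c0), f3(f3(c0)), ...
So the Herbrand universe is infinite.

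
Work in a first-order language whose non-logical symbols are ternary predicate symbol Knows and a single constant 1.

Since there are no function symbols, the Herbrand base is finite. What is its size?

With no function symbols, the Herbrand universe is just the 1 constant.
Ground atoms per predicate: Knows: 1^3 = 1.
Herbrand base size = 1 = 1.

1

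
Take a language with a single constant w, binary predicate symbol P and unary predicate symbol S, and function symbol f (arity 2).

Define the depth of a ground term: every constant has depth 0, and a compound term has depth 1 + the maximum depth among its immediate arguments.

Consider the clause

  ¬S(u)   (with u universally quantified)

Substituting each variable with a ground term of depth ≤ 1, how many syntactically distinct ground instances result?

2

Ground terms of depth ≤ 1:
  Count level by level. With function symbols f/2, the terms of depth ≤ k are the 1 constant together with each function applied to depth-≤(k−1) tuples, so N_k = 1 + N_{k-1}^2.
  N_0 = 1
  N_1 = 1 + 1^2 = 2
  Explicitly: w, f(w, w).
So there are 2 ground terms available for substitution.
The clause has 1 distinct variable (u), which appears in the body. In the free term algebra distinct substitutions yield syntactically distinct ground instances.
Number of ground instances = 2.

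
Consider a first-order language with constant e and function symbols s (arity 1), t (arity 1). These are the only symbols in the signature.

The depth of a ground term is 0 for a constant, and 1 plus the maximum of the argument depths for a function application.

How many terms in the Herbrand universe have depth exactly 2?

4

Count level by level. With function symbols s/1, t/1, the terms of depth ≤ k are the 1 constant together with each function applied to depth-≤(k−1) tuples, so N_k = 1 + N_{k-1} + N_{k-1}.
N_0 = 1
N_1 = 1 + 1 + 1 = 3
N_2 = 1 + 3 + 3 = 7
Terms of depth exactly 2: N_2 − N_1 = 7 − 3 = 4.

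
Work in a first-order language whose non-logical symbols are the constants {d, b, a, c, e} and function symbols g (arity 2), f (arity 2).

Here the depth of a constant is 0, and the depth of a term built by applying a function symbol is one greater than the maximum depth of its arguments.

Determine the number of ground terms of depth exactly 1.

Count level by level. With function symbols g/2, f/2, the terms of depth ≤ k are the 5 constants together with each function applied to depth-≤(k−1) tuples, so N_k = 5 + N_{k-1}^2 + N_{k-1}^2.
N_0 = 5
N_1 = 5 + 5^2 + 5^2 = 55
Terms of depth exactly 1: N_1 − N_0 = 55 − 5 = 50.

50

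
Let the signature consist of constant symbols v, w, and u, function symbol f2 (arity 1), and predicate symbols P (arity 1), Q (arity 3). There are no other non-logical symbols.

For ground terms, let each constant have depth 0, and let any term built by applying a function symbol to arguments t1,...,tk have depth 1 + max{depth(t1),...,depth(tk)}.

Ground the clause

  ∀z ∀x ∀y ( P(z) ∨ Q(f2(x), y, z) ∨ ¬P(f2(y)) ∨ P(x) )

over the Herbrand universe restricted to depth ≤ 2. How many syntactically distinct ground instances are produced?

729

Ground terms of depth ≤ 2:
  Let N_k count ground terms of depth at most k. Each non-constant term of depth ≤ k is some function symbol applied to depth-≤(k−1) arguments, giving N_k = 3 + N_{k-1}.
  N_0 = 3
  N_1 = 3 + 3 = 6
  N_2 = 3 + 6 = 9
So there are 9 ground terms available for substitution.
Each of z, x, y ranges independently over the available ground terms, and distinct assignments produce distinct instances.
Number of ground instances = 9^3 = 729.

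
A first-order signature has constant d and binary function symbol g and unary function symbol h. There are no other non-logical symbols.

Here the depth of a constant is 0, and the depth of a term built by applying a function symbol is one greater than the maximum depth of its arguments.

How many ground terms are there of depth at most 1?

3

Count level by level. With function symbols g/2, h/1, the terms of depth ≤ k are the 1 constant together with each function applied to depth-≤(k−1) tuples, so N_k = 1 + N_{k-1}^2 + N_{k-1}.
N_0 = 1
N_1 = 1 + 1^2 + 1 = 3
Explicitly: d, g(d, d), h(d).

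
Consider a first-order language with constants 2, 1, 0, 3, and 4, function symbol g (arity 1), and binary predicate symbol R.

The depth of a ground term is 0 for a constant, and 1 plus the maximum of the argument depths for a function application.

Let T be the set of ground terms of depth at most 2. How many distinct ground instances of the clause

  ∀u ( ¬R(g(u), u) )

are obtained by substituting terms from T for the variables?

Ground terms of depth ≤ 2:
  Count level by level. With function symbols g/1, the terms of depth ≤ k are the 5 constants together with each function applied to depth-≤(k−1) tuples, so N_k = 5 + N_{k-1}.
  N_0 = 5
  N_1 = 5 + 5 = 10
  N_2 = 5 + 10 = 15
So there are 15 ground terms available for substitution.
The variable u ranges independently over the available ground terms, and distinct assignments produce distinct instances.
Number of ground instances = 15.

15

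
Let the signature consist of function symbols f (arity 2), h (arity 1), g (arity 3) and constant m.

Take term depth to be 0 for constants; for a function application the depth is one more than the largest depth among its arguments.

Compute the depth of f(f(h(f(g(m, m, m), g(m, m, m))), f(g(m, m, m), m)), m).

depth(g(m, m, m)) = 1 + max(0, 0, 0) = 1
depth(f(g(m, m, m), g(m, m, m))) = 1 + max(1, 1) = 2
depth(h(f(g(m, m, m), g(m, m, m)))) = 1 + depth(f(g(m, m, m), g(m, m, m))) = 1 + 2 = 3
depth(f(g(m, m, m), m)) = 1 + max(1, 0) = 2
depth(f(h(f(g(m, m, m), g(m, m, m))), f(g(m, m, m), m))) = 1 + max(3, 2) = 4
depth(f(f(h(f(g(m, m, m), g(m, m, m))), f(g(m, m, m), m)), m)) = 1 + max(4, 0) = 5

5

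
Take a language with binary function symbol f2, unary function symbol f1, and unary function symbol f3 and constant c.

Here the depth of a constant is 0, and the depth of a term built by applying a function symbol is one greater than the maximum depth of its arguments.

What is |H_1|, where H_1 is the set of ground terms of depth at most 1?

If N_k denotes the number of depth-≤k ground terms, the 1 constant gives N_0 = 1, and each function symbol of arity r contributes N_{k-1}^r new terms at level k: N_k = 1 + N_{k-1}^2 + N_{k-1} + N_{k-1}.
N_0 = 1
N_1 = 1 + 1^2 + 1 + 1 = 4

4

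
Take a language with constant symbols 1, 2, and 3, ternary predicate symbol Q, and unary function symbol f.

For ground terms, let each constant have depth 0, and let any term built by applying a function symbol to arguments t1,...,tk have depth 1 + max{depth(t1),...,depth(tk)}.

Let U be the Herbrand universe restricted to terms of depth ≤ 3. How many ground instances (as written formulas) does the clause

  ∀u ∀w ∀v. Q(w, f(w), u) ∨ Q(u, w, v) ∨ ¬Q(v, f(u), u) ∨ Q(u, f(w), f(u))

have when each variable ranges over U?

1728

Ground terms of depth ≤ 3:
  Let N_k count ground terms of depth at most k. Each non-constant term of depth ≤ k is some function symbol applied to depth-≤(k−1) arguments, giving N_k = 3 + N_{k-1}.
  N_0 = 3
  N_1 = 3 + 3 = 6
  N_2 = 3 + 6 = 9
  N_3 = 3 + 9 = 12
  Explicitly: 1, 2, 3, f(1), f(2), f(3), f(f(1)), f(f(2)), f(f(3)), f(f(f(1))), f(f(f(2))), f(f(f(3))).
So there are 12 ground terms available for substitution.
The body mentions every one of the 3 quantified variables; since ground terms form a free algebra, no two substitutions collapse to the same formula.
Number of ground instances = 12^3 = 1728.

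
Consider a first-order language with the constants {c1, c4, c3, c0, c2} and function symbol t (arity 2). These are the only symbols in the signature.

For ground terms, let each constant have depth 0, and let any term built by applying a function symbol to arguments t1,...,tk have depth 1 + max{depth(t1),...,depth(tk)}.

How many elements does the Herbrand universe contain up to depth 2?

905

If N_k denotes the number of depth-≤k ground terms, the 5 constants give N_0 = 5, and each function symbol of arity r contributes N_{k-1}^r new terms at level k: N_k = 5 + N_{k-1}^2.
N_0 = 5
N_1 = 5 + 5^2 = 30
N_2 = 5 + 30^2 = 905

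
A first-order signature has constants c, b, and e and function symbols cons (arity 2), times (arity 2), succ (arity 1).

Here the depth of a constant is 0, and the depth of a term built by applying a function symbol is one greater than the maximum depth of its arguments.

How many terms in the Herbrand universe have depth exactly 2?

Let N_k = |{terms of depth ≤ k}|. Then N_0 = 3 and N_k = 3 + N_{k-1}^2 + N_{k-1}^2 + N_{k-1} for k ≥ 1 (one summand per function symbol, arity giving the exponent).
N_0 = 3
N_1 = 3 + 3^2 + 3^2 + 3 = 24
N_2 = 3 + 24^2 + 24^2 + 24 = 1179
Terms of depth exactly 2: N_2 − N_1 = 1179 − 24 = 1155.

1155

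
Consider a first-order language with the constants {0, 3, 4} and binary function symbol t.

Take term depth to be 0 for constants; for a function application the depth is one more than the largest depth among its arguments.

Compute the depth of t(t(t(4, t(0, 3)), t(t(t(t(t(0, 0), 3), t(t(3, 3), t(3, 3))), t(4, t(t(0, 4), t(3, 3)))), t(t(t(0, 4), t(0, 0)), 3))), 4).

7

depth(t(0, 3)) = 1 + max(0, 0) = 1
depth(t(4, t(0, 3))) = 1 + max(0, 1) = 2
depth(t(0, 0)) = 1 + max(0, 0) = 1
depth(t(t(0, 0), 3)) = 1 + max(1, 0) = 2
depth(t(3, 3)) = 1 + max(0, 0) = 1
depth(t(t(3, 3), t(3, 3))) = 1 + max(1, 1) = 2
depth(t(t(t(0, 0), 3), t(t(3, 3), t(3, 3)))) = 1 + max(2, 2) = 3
depth(t(0, 4)) = 1 + max(0, 0) = 1
depth(t(t(0, 4), t(3, 3))) = 1 + max(1, 1) = 2
depth(t(4, t(t(0, 4), t(3, 3)))) = 1 + max(0, 2) = 3
depth(t(t(t(t(0, 0), 3), t(t(3, 3), t(3, 3))), t(4, t(t(0, 4), t(3, 3))))) = 1 + max(3, 3) = 4
depth(t(t(0, 4), t(0, 0))) = 1 + max(1, 1) = 2
depth(t(t(t(0, 4), t(0, 0)), 3)) = 1 + max(2, 0) = 3
depth(t(t(t(t(t(0, 0), 3), t(t(3, 3), t(3, 3))), t(4, t(t(0, 4), t(3, 3)))), t(t(t(0, 4), t(0, 0)), 3))) = 1 + max(4, 3) = 5
depth(t(t(4, t(0, 3)), t(t(t(t(t(0, 0), 3), t(t(3, 3), t(3, 3))), t(4, t(t(0, 4), t(3, 3)))), t(t(t(0, 4), t(0, 0)), 3)))) = 1 + max(2, 5) = 6
depth(t(t(t(4, t(0, 3)), t(t(t(t(t(0, 0), 3), t(t(3, 3), t(3, 3))), t(4, t(t(0, 4), t(3, 3)))), t(t(t(0, 4), t(0, 0)), 3))), 4)) = 1 + max(6, 0) = 7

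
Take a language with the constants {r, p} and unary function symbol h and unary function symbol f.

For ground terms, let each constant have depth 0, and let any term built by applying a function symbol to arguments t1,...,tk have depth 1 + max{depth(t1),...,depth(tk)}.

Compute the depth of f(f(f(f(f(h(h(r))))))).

depth(h(r)) = 1 + depth(r) = 1 + 0 = 1
depth(h(h(r))) = 1 + depth(h(r)) = 1 + 1 = 2
depth(f(h(h(r)))) = 1 + depth(h(h(r))) = 1 + 2 = 3
depth(f(f(h(h(r))))) = 1 + depth(f(h(h(r)))) = 1 + 3 = 4
depth(f(f(f(h(h(r)))))) = 1 + depth(f(f(h(h(r))))) = 1 + 4 = 5
depth(f(f(f(f(h(h(r))))))) = 1 + depth(f(f(f(h(h(r)))))) = 1 + 5 = 6
depth(f(f(f(f(f(h(h(r)))))))) = 1 + depth(f(f(f(f(h(h(r))))))) = 1 + 6 = 7

7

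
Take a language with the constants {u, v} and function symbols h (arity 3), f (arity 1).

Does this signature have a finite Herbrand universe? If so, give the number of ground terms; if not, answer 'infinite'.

The signature has at least one function symbol (h, arity 3) and at least one constant (u).
Iterating h gives infinitely many distinct ground terms: u, h(u, u, u), h(h(u, u, u), h(u, u, u), h(u, u, u)), ...
So the Herbrand universe is infinite.

infinite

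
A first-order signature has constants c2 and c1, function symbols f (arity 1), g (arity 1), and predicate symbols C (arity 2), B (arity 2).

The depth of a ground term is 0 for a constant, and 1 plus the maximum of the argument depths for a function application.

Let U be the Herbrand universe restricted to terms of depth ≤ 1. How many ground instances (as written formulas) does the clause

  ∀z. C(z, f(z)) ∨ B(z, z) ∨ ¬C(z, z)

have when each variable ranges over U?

Ground terms of depth ≤ 1:
  Count level by level. With function symbols f/1, g/1, the terms of depth ≤ k are the 2 constants together with each function applied to depth-≤(k−1) tuples, so N_k = 2 + N_{k-1} + N_{k-1}.
  N_0 = 2
  N_1 = 2 + 2 + 2 = 6
  Explicitly: c2, c1, f(c2), f(c1), g(c2), g(c1).
So there are 6 ground terms available for substitution.
The body mentions the single quantified variable z; since ground terms form a free algebra, no two substitutions collapse to the same formula.
Number of ground instances = 6.

6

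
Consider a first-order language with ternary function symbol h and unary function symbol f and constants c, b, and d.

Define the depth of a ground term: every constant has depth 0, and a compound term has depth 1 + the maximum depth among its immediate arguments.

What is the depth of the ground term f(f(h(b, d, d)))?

3

depth(h(b, d, d)) = 1 + max(0, 0, 0) = 1
depth(f(h(b, d, d))) = 1 + depth(h(b, d, d)) = 1 + 1 = 2
depth(f(f(h(b, d, d)))) = 1 + depth(f(h(b, d, d))) = 1 + 2 = 3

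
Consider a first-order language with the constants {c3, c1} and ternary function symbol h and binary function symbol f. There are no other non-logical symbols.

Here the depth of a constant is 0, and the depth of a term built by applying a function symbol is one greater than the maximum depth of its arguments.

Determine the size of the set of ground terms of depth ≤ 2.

Write N_k for the number of ground terms of depth ≤ k. A term of depth ≤ k is either a constant or a function symbol applied to arguments of depth ≤ k−1, so N_k = 2 + N_{k-1}^3 + N_{k-1}^2.
N_0 = 2
N_1 = 2 + 2^3 + 2^2 = 14
N_2 = 2 + 14^3 + 14^2 = 2942

2942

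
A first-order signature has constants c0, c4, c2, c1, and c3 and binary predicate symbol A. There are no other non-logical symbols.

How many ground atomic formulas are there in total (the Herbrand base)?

With no function symbols, the Herbrand universe is just the 5 constants.
Ground atoms per predicate: A: 5^2 = 25.
Herbrand base size = 25 = 25.

25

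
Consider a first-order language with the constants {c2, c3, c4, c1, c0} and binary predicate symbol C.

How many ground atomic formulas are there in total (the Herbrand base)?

With no function symbols, the Herbrand universe is just the 5 constants.
Ground atoms per predicate: C: 5^2 = 25.
Herbrand base size = 25 = 25.

25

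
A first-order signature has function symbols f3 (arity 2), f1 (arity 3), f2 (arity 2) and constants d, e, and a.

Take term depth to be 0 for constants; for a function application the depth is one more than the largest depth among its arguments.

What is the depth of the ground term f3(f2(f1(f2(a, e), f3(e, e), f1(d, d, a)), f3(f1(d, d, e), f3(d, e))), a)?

depth(f2(a, e)) = 1 + max(0, 0) = 1
depth(f3(e, e)) = 1 + max(0, 0) = 1
depth(f1(d, d, a)) = 1 + max(0, 0, 0) = 1
depth(f1(f2(a, e), f3(e, e), f1(d, d, a))) = 1 + max(1, 1, 1) = 2
depth(f1(d, d, e)) = 1 + max(0, 0, 0) = 1
depth(f3(d, e)) = 1 + max(0, 0) = 1
depth(f3(f1(d, d, e), f3(d, e))) = 1 + max(1, 1) = 2
depth(f2(f1(f2(a, e), f3(e, e), f1(d, d, a)), f3(f1(d, d, e), f3(d, e)))) = 1 + max(2, 2) = 3
depth(f3(f2(f1(f2(a, e), f3(e, e), f1(d, d, a)), f3(f1(d, d, e), f3(d, e))), a)) = 1 + max(3, 0) = 4

4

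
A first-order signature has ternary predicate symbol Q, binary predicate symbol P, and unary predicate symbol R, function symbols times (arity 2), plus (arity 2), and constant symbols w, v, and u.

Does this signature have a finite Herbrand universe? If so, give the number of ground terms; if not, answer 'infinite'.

infinite

The signature has at least one function symbol (times, arity 2) and at least one constant (w).
Iterating times gives infinitely many distinct ground terms: w, times(w, w), times(times(w, w), times(w, w)), ...
So the Herbrand universe is infinite.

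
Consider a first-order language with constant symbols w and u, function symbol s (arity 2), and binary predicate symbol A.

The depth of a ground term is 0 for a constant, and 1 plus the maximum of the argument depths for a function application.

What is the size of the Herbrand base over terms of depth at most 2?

1444

First count ground terms of depth ≤ 2.
Let N_k count ground terms of depth at most k. Each non-constant term of depth ≤ k is some function symbol applied to depth-≤(k−1) arguments, giving N_k = 2 + N_{k-1}^2.
N_0 = 2
N_1 = 2 + 2^2 = 6
N_2 = 2 + 6^2 = 38
So |H| = 38.
Each predicate of arity r yields |H|^r ground atoms (one per choice of an r-tuple from H):
  A: 38^2 = 1444
Total ground atoms: 1444.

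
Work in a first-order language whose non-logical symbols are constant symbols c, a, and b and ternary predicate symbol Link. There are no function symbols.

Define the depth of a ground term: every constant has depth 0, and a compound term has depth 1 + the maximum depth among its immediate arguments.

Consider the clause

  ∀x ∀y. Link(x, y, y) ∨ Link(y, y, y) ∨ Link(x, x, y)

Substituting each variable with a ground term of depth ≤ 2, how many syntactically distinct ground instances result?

Ground terms of depth ≤ 2:
  With no function symbols every ground term is a constant, so there are exactly 3 ground terms at every depth bound.
  N_0 = 3
  N_1 = 3
  N_2 = 3
So there are 3 ground terms available for substitution.
There are 2 variables to instantiate (x, y), each occurring in at least one literal, so different choices give different ground instances.
Number of ground instances = 3^2 = 9.

9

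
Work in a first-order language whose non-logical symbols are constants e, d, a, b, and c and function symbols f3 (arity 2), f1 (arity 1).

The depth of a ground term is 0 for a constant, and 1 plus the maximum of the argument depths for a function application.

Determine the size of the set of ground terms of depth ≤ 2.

Let N_k = |{terms of depth ≤ k}|. Then N_0 = 5 and N_k = 5 + N_{k-1}^2 + N_{k-1} for k ≥ 1 (one summand per function symbol, arity giving the exponent).
N_0 = 5
N_1 = 5 + 5^2 + 5 = 35
N_2 = 5 + 35^2 + 35 = 1265

1265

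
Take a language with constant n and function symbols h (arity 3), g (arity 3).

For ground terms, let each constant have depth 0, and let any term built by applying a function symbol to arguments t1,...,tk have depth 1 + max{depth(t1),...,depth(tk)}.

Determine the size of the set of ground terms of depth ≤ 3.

Count level by level. With function symbols h/3, g/3, the terms of depth ≤ k are the 1 constant together with each function applied to depth-≤(k−1) tuples, so N_k = 1 + N_{k-1}^3 + N_{k-1}^3.
N_0 = 1
N_1 = 1 + 1^3 + 1^3 = 3
N_2 = 1 + 3^3 + 3^3 = 55
N_3 = 1 + 55^3 + 55^3 = 332751

332751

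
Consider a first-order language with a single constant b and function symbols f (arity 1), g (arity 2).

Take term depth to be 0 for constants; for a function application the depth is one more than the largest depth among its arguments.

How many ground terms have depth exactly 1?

Count level by level. With function symbols f/1, g/2, the terms of depth ≤ k are the 1 constant together with each function applied to depth-≤(k−1) tuples, so N_k = 1 + N_{k-1} + N_{k-1}^2.
N_0 = 1
N_1 = 1 + 1 + 1^2 = 3
Terms of depth exactly 1: N_1 − N_0 = 3 − 1 = 2.

2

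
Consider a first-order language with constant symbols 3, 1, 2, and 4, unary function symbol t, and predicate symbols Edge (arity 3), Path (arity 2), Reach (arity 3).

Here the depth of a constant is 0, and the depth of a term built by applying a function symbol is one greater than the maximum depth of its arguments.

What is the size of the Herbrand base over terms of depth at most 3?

First count ground terms of depth ≤ 3.
Count level by level. With function symbols t/1, the terms of depth ≤ k are the 4 constants together with each function applied to depth-≤(k−1) tuples, so N_k = 4 + N_{k-1}.
N_0 = 4
N_1 = 4 + 4 = 8
N_2 = 4 + 8 = 12
N_3 = 4 + 12 = 16
So |H| = 16.
A ground atom is a predicate applied to a tuple of terms from H, so the count is the sum over predicates of |H|^arity:
  Edge: 16^3 = 4096;  Path: 16^2 = 256;  Reach: 16^3 = 4096
Total ground atoms: 4096 + 256 + 4096 = 8448.

8448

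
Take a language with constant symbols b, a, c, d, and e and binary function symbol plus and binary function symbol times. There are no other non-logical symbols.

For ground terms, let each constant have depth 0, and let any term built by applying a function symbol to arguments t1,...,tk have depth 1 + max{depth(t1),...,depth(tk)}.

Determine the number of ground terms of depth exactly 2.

6000

Let N_k = |{terms of depth ≤ k}|. Then N_0 = 5 and N_k = 5 + N_{k-1}^2 + N_{k-1}^2 for k ≥ 1 (one summand per function symbol, arity giving the exponent).
N_0 = 5
N_1 = 5 + 5^2 + 5^2 = 55
N_2 = 5 + 55^2 + 55^2 = 6055
Terms of depth exactly 2: N_2 − N_1 = 6055 − 55 = 6000.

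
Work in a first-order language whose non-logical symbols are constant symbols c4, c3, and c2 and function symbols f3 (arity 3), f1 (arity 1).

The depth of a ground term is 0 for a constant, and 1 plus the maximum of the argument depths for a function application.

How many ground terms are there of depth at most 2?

If N_k denotes the number of depth-≤k ground terms, the 3 constants give N_0 = 3, and each function symbol of arity r contributes N_{k-1}^r new terms at level k: N_k = 3 + N_{k-1}^3 + N_{k-1}.
N_0 = 3
N_1 = 3 + 3^3 + 3 = 33
N_2 = 3 + 33^3 + 33 = 35973

35973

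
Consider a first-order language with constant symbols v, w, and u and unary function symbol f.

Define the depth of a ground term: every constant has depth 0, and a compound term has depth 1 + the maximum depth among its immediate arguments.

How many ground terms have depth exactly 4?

Let N_k = |{terms of depth ≤ k}|. Then N_0 = 3 and N_k = 3 + N_{k-1} for k ≥ 1 (one summand per function symbol, arity giving the exponent).
N_0 = 3
N_1 = 3 + 3 = 6
N_2 = 3 + 6 = 9
N_3 = 3 + 9 = 12
N_4 = 3 + 12 = 15
Terms of depth exactly 4: N_4 − N_3 = 15 − 12 = 3.

3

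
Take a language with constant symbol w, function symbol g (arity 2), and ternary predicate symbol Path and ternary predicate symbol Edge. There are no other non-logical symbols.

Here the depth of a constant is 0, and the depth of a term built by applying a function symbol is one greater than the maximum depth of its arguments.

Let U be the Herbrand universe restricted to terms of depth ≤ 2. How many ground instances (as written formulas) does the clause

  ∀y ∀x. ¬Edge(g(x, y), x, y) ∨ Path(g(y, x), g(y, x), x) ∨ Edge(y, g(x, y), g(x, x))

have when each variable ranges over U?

Ground terms of depth ≤ 2:
  If N_k denotes the number of depth-≤k ground terms, the 1 constant gives N_0 = 1, and each function symbol of arity r contributes N_{k-1}^r new terms at level k: N_k = 1 + N_{k-1}^2.
  N_0 = 1
  N_1 = 1 + 1^2 = 2
  N_2 = 1 + 2^2 = 5
So there are 5 ground terms available for substitution.
The body mentions every one of the 2 quantified variables; since ground terms form a free algebra, no two substitutions collapse to the same formula.
Number of ground instances = 5^2 = 25.

25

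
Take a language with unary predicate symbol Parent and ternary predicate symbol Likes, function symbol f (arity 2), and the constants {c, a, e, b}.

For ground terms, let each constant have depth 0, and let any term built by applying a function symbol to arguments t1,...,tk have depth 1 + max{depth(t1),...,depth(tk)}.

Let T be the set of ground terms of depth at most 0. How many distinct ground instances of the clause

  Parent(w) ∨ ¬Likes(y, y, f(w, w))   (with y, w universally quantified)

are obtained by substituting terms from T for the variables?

Ground terms of depth ≤ 0:
  Let N_k count ground terms of depth at most k. Each non-constant term of depth ≤ k is some function symbol applied to depth-≤(k−1) arguments, giving N_k = 4 + N_{k-1}^2.
  N_0 = 4
  Explicitly: c, a, e, b.
So there are 4 ground terms available for substitution.
Each of y, w ranges independently over the available ground terms, and distinct assignments produce distinct instances.
Number of ground instances = 4^2 = 16.

16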